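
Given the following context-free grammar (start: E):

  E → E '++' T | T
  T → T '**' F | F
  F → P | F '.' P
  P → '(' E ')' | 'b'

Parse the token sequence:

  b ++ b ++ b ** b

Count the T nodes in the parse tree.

4

[E [E [E [T [F [P b]]]] ++ [T [F [P b]]]] ++ [T [T [F [P b]]] ** [F [P b]]]]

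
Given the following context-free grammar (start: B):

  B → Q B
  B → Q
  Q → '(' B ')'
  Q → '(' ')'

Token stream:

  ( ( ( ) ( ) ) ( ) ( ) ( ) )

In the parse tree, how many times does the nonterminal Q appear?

[B [Q ( [B [Q ( [B [Q ( )] [B [Q ( )]]] )] [B [Q ( )] [B [Q ( )] [B [Q ( )]]]]] )]]

7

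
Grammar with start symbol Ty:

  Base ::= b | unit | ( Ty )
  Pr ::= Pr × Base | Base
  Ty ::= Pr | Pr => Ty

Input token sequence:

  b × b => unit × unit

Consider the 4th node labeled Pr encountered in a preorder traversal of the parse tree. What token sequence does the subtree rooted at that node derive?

[Ty [Pr [Pr [Base b]] × [Base b]] => [Ty [Pr [Pr [Base unit]] × [Base unit]]]]

unit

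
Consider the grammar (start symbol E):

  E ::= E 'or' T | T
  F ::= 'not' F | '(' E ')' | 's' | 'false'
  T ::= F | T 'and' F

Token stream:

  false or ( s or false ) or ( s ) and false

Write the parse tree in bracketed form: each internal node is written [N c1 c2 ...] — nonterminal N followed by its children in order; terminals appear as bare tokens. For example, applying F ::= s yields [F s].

[E [E [E [T [F false]]] or [T [F ( [E [E [T [F s]]] or [T [F false]]] )]]] or [T [T [F ( [E [T [F s]]] )]] and [F false]]]

E
E or T
E or T or T
T or T or T
F or T or T
false or T or T
false or F or T
false or ( E ) or T
false or ( E or T ) or T
false or ( T or T ) or T
false or ( F or T ) or T
false or ( s or T ) or T
false or ( s or F ) or T
false or ( s or false ) or T
false or ( s or false ) or T and F
false or ( s or false ) or F and F
false or ( s or false ) or ( E ) and F
false or ( s or false ) or ( T ) and F
false or ( s or false ) or ( F ) and F
false or ( s or false ) or ( s ) and F
false or ( s or false ) or ( s ) and false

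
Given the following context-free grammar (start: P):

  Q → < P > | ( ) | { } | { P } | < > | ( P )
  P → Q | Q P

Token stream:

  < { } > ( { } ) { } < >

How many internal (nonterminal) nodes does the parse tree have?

12

[P [Q < [P [Q { }]] >] [P [Q ( [P [Q { }]] )] [P [Q { }] [P [Q < >]]]]]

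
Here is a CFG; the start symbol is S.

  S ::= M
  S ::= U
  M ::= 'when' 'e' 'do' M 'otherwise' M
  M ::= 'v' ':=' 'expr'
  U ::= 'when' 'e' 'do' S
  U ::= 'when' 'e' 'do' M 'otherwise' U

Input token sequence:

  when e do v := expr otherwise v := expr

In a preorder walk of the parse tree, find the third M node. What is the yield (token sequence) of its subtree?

v := expr

[S [M when e do [M v := expr] otherwise [M v := expr]]]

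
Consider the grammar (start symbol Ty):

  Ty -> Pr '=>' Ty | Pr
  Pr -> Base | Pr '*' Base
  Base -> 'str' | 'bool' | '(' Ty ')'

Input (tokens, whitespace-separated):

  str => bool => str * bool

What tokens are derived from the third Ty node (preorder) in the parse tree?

str * bool

[Ty [Pr [Base str]] => [Ty [Pr [Base bool]] => [Ty [Pr [Pr [Base str]] * [Base bool]]]]]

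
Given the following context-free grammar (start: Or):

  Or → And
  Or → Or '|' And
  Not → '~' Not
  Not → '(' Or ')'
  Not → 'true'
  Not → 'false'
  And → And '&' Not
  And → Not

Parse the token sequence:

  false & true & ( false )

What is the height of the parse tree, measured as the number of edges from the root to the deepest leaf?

6

[Or [And [And [And [Not false]] & [Not true]] & [Not ( [Or [And [Not false]]] )]]]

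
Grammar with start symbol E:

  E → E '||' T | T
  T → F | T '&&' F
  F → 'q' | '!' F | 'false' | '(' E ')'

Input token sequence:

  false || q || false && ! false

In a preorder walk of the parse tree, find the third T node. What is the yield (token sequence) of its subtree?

[E [E [E [T [F false]]] || [T [F q]]] || [T [T [F false]] && [F ! [F false]]]]

false && ! false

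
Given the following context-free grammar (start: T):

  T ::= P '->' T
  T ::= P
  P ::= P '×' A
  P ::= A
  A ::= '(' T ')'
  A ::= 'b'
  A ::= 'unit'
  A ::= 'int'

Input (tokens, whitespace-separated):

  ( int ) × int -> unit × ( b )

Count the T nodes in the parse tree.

4

[T [P [P [A ( [T [P [A int]]] )]] × [A int]] -> [T [P [P [A unit]] × [A ( [T [P [A b]]] )]]]]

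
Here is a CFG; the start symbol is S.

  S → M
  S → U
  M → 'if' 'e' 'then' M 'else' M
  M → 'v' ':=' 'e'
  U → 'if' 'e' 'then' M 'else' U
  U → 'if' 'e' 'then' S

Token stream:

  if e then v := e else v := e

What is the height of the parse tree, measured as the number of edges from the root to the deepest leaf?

3

[S [M if e then [M v := e] else [M v := e]]]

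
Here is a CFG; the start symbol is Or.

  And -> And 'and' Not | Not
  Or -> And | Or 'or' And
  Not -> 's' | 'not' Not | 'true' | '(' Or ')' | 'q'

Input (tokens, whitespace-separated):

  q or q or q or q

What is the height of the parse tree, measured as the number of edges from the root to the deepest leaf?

6

[Or [Or [Or [Or [And [Not q]]] or [And [Not q]]] or [And [Not q]]] or [And [Not q]]]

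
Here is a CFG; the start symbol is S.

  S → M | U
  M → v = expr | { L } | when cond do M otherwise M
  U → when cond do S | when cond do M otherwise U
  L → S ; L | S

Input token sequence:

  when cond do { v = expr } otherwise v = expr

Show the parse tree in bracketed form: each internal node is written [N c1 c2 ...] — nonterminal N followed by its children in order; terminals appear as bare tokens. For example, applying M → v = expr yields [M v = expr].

[S [M when cond do [M { [L [S [M v = expr]]] }] otherwise [M v = expr]]]

S
M
when cond do M otherwise M
when cond do { L } otherwise M
when cond do { S } otherwise M
when cond do { M } otherwise M
when cond do { v = expr } otherwise M
when cond do { v = expr } otherwise v = expr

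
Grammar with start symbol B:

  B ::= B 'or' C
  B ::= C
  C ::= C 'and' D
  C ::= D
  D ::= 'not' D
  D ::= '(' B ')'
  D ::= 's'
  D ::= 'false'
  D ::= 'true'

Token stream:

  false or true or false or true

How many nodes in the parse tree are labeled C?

[B [B [B [B [C [D false]]] or [C [D true]]] or [C [D false]]] or [C [D true]]]

4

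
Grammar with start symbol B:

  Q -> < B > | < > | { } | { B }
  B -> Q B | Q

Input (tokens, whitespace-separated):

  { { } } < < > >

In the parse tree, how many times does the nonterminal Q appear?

[B [Q { [B [Q { }]] }] [B [Q < [B [Q < >]] >]]]

4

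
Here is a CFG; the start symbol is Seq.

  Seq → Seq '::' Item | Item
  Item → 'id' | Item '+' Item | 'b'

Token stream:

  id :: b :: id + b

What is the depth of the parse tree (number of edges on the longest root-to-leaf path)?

[Seq [Seq [Seq [Item id]] :: [Item b]] :: [Item [Item id] + [Item b]]]

4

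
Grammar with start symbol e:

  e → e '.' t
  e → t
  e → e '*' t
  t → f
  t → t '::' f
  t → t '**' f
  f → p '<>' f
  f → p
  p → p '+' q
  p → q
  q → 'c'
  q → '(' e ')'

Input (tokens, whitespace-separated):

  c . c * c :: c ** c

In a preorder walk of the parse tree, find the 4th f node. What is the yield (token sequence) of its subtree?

c

[e [e [e [t [f [p [q c]]]]] . [t [f [p [q c]]]]] * [t [t [t [f [p [q c]]]] :: [f [p [q c]]]] ** [f [p [q c]]]]]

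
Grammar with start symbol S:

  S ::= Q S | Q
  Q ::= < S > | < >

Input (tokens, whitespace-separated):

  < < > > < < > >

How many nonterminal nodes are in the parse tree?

[S [Q < [S [Q < >]] >] [S [Q < [S [Q < >]] >]]]

8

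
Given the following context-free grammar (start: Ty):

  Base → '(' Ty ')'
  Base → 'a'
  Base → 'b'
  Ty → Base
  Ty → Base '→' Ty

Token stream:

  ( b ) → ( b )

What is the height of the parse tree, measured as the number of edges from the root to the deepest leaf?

5

[Ty [Base ( [Ty [Base b]] )] → [Ty [Base ( [Ty [Base b]] )]]]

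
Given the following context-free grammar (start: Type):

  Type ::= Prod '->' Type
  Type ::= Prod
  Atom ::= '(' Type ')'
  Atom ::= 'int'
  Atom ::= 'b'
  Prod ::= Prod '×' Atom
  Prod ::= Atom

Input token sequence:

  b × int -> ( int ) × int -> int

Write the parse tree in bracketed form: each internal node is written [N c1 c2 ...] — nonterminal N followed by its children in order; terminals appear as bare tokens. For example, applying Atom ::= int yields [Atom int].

Type
Prod -> Type
Prod × Atom -> Type
Atom × Atom -> Type
b × Atom -> Type
b × int -> Type
b × int -> Prod -> Type
b × int -> Prod × Atom -> Type
b × int -> Atom × Atom -> Type
b × int -> ( Type ) × Atom -> Type
b × int -> ( Prod ) × Atom -> Type
b × int -> ( Atom ) × Atom -> Type
b × int -> ( int ) × Atom -> Type
b × int -> ( int ) × int -> Type
b × int -> ( int ) × int -> Prod
b × int -> ( int ) × int -> Atom
b × int -> ( int ) × int -> int

[Type [Prod [Prod [Atom b]] × [Atom int]] -> [Type [Prod [Prod [Atom ( [Type [Prod [Atom int]]] )]] × [Atom int]] -> [Type [Prod [Atom int]]]]]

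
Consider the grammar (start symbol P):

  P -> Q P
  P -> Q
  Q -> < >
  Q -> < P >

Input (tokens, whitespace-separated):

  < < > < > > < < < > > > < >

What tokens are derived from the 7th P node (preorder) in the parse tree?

[P [Q < [P [Q < >] [P [Q < >]]] >] [P [Q < [P [Q < [P [Q < >]] >]] >] [P [Q < >]]]]

< >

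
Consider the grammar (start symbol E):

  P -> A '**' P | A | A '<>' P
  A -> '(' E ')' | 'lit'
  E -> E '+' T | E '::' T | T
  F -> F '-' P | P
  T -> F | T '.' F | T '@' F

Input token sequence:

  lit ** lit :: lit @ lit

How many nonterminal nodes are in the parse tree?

16

[E [E [T [F [P [A lit] ** [P [A lit]]]]]] :: [T [T [F [P [A lit]]]] @ [F [P [A lit]]]]]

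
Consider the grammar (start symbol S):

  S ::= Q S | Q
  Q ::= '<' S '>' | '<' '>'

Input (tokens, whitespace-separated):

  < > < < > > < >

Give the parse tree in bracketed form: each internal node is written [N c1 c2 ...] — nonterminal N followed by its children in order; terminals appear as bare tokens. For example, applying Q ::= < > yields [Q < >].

S
Q S
< > S
< > Q S
< > < S > S
< > < Q > S
< > < < > > S
< > < < > > Q
< > < < > > < >

[S [Q < >] [S [Q < [S [Q < >]] >] [S [Q < >]]]]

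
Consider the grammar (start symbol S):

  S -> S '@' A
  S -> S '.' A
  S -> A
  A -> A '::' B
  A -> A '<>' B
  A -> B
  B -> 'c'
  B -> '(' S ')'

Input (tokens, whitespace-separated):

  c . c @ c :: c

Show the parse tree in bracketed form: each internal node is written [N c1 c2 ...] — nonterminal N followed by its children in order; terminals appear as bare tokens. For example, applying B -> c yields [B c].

[S [S [S [A [B c]]] . [A [B c]]] @ [A [A [B c]] :: [B c]]]

S
S @ A
S . A @ A
A . A @ A
B . A @ A
c . A @ A
c . B @ A
c . c @ A
c . c @ A :: B
c . c @ B :: B
c . c @ c :: B
c . c @ c :: c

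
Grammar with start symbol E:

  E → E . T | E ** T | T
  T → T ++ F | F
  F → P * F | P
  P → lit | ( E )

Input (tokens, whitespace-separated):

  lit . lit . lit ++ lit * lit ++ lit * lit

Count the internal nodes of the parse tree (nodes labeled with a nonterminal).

[E [E [E [T [F [P lit]]]] . [T [F [P lit]]]] . [T [T [T [F [P lit]]] ++ [F [P lit] * [F [P lit]]]] ++ [F [P lit] * [F [P lit]]]]]

22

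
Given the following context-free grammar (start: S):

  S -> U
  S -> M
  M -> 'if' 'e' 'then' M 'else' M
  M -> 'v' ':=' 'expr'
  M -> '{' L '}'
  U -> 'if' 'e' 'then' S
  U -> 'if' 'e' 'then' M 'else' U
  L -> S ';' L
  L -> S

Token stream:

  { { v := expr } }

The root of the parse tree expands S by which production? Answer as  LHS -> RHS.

[S [M { [L [S [M { [L [S [M v := expr]]] }]]] }]]

S -> M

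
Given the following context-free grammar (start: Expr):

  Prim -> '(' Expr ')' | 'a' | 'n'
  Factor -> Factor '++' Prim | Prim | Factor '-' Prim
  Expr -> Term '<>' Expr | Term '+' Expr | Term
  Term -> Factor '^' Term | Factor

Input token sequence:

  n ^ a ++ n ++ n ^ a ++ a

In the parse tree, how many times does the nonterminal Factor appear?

6

[Expr [Term [Factor [Prim n]] ^ [Term [Factor [Factor [Factor [Prim a]] ++ [Prim n]] ++ [Prim n]] ^ [Term [Factor [Factor [Prim a]] ++ [Prim a]]]]]]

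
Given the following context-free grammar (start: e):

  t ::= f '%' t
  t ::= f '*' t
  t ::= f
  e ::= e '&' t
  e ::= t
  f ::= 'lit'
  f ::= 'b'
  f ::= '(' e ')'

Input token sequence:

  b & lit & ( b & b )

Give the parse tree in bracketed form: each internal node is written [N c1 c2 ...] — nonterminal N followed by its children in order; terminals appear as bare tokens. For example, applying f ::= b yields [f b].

[e [e [e [t [f b]]] & [t [f lit]]] & [t [f ( [e [e [t [f b]]] & [t [f b]]] )]]]

e
e & t
e & t & t
t & t & t
f & t & t
b & t & t
b & f & t
b & lit & t
b & lit & f
b & lit & ( e )
b & lit & ( e & t )
b & lit & ( t & t )
b & lit & ( f & t )
b & lit & ( b & t )
b & lit & ( b & f )
b & lit & ( b & b )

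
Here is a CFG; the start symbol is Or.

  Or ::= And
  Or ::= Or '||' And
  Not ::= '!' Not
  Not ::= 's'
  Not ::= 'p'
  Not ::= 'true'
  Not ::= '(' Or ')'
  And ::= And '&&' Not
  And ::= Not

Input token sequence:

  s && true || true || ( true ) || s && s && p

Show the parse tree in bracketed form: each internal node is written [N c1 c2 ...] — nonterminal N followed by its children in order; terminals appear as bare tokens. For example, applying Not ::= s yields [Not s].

[Or [Or [Or [Or [And [And [Not s]] && [Not true]]] || [And [Not true]]] || [And [Not ( [Or [And [Not true]]] )]]] || [And [And [And [Not s]] && [Not s]] && [Not p]]]

Or
Or || And
Or || And || And
Or || And || And || And
And || And || And || And
And && Not || And || And || And
Not && Not || And || And || And
s && Not || And || And || And
s && true || And || And || And
s && true || Not || And || And
s && true || true || And || And
s && true || true || Not || And
s && true || true || ( Or ) || And
s && true || true || ( And ) || And
s && true || true || ( Not ) || And
s && true || true || ( true ) || And
s && true || true || ( true ) || And && Not
s && true || true || ( true ) || And && Not && Not
s && true || true || ( true ) || Not && Not && Not
s && true || true || ( true ) || s && Not && Not
s && true || true || ( true ) || s && s && Not
s && true || true || ( true ) || s && s && p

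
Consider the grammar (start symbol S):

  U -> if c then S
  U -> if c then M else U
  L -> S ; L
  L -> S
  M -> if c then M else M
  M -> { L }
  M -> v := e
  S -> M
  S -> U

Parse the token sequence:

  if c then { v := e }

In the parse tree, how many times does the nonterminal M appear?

[S [U if c then [S [M { [L [S [M v := e]]] }]]]]

2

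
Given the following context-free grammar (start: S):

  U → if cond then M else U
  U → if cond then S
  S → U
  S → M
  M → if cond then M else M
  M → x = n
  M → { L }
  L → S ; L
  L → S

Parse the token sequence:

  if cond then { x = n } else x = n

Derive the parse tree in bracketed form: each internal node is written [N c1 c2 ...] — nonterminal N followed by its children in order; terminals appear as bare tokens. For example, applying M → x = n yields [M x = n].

S
M
if cond then M else M
if cond then { L } else M
if cond then { S } else M
if cond then { M } else M
if cond then { x = n } else M
if cond then { x = n } else x = n

[S [M if cond then [M { [L [S [M x = n]]] }] else [M x = n]]]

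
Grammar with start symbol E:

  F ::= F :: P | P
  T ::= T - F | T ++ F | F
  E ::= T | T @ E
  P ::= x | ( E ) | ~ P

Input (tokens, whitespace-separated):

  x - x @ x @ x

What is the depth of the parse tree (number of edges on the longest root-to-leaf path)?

6

[E [T [T [F [P x]]] - [F [P x]]] @ [E [T [F [P x]]] @ [E [T [F [P x]]]]]]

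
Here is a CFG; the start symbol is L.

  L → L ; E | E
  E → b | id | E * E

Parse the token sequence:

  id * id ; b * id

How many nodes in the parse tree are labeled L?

2

[L [L [E [E id] * [E id]]] ; [E [E b] * [E id]]]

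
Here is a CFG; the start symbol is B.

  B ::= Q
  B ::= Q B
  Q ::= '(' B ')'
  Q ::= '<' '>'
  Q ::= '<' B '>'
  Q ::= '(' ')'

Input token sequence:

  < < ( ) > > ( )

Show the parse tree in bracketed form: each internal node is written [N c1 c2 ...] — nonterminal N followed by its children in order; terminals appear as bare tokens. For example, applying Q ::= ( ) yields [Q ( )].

B
Q B
< B > B
< Q > B
< < B > > B
< < Q > > B
< < ( ) > > B
< < ( ) > > Q
< < ( ) > > ( )

[B [Q < [B [Q < [B [Q ( )]] >]] >] [B [Q ( )]]]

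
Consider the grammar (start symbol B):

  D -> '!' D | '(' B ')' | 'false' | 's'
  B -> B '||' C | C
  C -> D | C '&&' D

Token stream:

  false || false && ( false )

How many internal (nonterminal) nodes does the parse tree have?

[B [B [C [D false]]] || [C [C [D false]] && [D ( [B [C [D false]]] )]]]

11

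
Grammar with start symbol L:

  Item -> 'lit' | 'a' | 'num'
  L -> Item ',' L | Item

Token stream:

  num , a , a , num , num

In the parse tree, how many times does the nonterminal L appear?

5

[L [Item num] , [L [Item a] , [L [Item a] , [L [Item num] , [L [Item num]]]]]]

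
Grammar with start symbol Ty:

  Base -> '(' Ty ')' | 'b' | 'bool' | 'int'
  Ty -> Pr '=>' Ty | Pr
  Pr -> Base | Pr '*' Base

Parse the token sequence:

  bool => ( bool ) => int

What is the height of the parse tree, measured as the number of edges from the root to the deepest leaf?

7

[Ty [Pr [Base bool]] => [Ty [Pr [Base ( [Ty [Pr [Base bool]]] )]] => [Ty [Pr [Base int]]]]]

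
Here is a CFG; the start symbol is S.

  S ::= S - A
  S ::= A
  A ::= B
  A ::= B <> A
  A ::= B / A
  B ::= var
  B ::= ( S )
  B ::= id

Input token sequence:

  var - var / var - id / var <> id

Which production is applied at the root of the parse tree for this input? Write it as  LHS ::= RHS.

S ::= S - A

[S [S [S [A [B var]]] - [A [B var] / [A [B var]]]] - [A [B id] / [A [B var] <> [A [B id]]]]]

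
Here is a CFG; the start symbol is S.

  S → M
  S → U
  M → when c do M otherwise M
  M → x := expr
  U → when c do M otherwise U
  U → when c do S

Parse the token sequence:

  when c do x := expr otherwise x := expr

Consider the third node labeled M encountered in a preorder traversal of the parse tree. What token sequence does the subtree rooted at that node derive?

[S [M when c do [M x := expr] otherwise [M x := expr]]]

x := expr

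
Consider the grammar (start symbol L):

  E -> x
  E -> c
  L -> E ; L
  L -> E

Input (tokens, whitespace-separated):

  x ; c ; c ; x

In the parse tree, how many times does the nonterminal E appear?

[L [E x] ; [L [E c] ; [L [E c] ; [L [E x]]]]]

4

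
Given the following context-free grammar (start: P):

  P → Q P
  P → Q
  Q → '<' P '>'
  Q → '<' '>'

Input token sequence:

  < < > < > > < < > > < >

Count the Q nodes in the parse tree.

[P [Q < [P [Q < >] [P [Q < >]]] >] [P [Q < [P [Q < >]] >] [P [Q < >]]]]

6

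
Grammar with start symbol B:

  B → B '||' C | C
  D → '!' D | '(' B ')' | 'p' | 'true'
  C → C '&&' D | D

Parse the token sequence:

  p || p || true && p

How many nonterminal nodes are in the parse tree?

11

[B [B [B [C [D p]]] || [C [D p]]] || [C [C [D true]] && [D p]]]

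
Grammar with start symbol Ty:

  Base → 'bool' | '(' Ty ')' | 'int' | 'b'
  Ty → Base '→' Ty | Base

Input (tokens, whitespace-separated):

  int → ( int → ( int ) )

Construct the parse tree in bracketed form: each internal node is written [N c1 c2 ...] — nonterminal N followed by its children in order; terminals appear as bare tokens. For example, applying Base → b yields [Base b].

[Ty [Base int] → [Ty [Base ( [Ty [Base int] → [Ty [Base ( [Ty [Base int]] )]]] )]]]

Ty
Base → Ty
int → Ty
int → Base
int → ( Ty )
int → ( Base → Ty )
int → ( int → Ty )
int → ( int → Base )
int → ( int → ( Ty ) )
int → ( int → ( Base ) )
int → ( int → ( int ) )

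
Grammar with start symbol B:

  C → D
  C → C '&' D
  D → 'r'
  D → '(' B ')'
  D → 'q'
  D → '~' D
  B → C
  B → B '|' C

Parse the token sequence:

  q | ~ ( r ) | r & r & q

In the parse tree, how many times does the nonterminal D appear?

[B [B [B [C [D q]]] | [C [D ~ [D ( [B [C [D r]]] )]]]] | [C [C [C [D r]] & [D r]] & [D q]]]

7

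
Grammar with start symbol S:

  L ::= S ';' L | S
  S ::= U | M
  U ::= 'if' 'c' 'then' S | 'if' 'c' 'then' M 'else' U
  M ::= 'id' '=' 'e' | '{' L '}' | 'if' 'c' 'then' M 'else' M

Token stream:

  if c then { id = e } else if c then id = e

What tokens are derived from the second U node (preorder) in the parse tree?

[S [U if c then [M { [L [S [M id = e]]] }] else [U if c then [S [M id = e]]]]]

if c then id = e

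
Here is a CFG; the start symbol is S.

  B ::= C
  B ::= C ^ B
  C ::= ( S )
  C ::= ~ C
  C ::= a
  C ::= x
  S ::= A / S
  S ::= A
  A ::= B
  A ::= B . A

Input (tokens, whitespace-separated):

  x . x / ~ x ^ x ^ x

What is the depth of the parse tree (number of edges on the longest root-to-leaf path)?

[S [A [B [C x]] . [A [B [C x]]]] / [S [A [B [C ~ [C x]] ^ [B [C x] ^ [B [C x]]]]]]]

7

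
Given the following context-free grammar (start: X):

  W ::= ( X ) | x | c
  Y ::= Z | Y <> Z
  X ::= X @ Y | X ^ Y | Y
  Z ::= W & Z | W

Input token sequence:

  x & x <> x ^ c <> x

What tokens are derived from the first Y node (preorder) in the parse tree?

x & x <> x

[X [X [Y [Y [Z [W x] & [Z [W x]]]] <> [Z [W x]]]] ^ [Y [Y [Z [W c]]] <> [Z [W x]]]]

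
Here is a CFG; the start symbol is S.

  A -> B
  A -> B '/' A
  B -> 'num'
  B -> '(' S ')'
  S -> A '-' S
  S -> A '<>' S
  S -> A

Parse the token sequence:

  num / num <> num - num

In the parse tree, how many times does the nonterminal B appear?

[S [A [B num] / [A [B num]]] <> [S [A [B num]] - [S [A [B num]]]]]

4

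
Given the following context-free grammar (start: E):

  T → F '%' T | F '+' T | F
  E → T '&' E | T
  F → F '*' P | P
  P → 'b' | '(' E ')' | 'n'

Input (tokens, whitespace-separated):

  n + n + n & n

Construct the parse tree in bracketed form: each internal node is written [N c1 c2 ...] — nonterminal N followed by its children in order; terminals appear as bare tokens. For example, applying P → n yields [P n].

[E [T [F [P n]] + [T [F [P n]] + [T [F [P n]]]]] & [E [T [F [P n]]]]]

E
T & E
F + T & E
P + T & E
n + T & E
n + F + T & E
n + P + T & E
n + n + T & E
n + n + F & E
n + n + P & E
n + n + n & E
n + n + n & T
n + n + n & F
n + n + n & P
n + n + n & n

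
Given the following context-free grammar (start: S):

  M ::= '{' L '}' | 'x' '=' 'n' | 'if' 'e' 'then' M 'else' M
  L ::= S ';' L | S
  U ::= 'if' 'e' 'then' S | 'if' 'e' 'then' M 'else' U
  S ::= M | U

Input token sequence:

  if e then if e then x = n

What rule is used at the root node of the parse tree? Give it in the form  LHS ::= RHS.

[S [U if e then [S [U if e then [S [M x = n]]]]]]

S ::= U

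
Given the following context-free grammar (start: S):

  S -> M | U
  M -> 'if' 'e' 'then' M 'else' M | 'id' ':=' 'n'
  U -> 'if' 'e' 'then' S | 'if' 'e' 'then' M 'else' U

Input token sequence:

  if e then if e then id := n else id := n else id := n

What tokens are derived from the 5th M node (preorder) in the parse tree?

[S [M if e then [M if e then [M id := n] else [M id := n]] else [M id := n]]]

id := n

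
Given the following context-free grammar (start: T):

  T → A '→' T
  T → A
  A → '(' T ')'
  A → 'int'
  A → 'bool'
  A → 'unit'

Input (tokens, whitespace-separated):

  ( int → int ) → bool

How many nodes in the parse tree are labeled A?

[T [A ( [T [A int] → [T [A int]]] )] → [T [A bool]]]

4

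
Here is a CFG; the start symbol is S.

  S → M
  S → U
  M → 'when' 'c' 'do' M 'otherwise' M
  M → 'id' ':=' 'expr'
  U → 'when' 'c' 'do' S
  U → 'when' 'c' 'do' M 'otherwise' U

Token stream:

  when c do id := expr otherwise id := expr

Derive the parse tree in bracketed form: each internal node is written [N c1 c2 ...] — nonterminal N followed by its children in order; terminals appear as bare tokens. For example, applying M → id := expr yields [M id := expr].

S
M
when c do M otherwise M
when c do id := expr otherwise M
when c do id := expr otherwise id := expr

[S [M when c do [M id := expr] otherwise [M id := expr]]]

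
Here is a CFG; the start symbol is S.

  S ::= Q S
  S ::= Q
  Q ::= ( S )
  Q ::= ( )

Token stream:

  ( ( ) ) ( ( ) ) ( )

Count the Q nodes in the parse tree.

5

[S [Q ( [S [Q ( )]] )] [S [Q ( [S [Q ( )]] )] [S [Q ( )]]]]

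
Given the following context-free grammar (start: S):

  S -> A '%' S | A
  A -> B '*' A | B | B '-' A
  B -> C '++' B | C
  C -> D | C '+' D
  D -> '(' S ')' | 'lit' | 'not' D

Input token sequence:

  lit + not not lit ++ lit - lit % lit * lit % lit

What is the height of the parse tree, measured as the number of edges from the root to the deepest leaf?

7

[S [A [B [C [C [D lit]] + [D not [D not [D lit]]]] ++ [B [C [D lit]]]] - [A [B [C [D lit]]]]] % [S [A [B [C [D lit]]] * [A [B [C [D lit]]]]] % [S [A [B [C [D lit]]]]]]]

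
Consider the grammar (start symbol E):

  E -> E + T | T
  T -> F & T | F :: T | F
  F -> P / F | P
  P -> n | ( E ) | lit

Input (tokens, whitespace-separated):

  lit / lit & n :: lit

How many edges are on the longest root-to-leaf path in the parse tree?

6

[E [T [F [P lit] / [F [P lit]]] & [T [F [P n]] :: [T [F [P lit]]]]]]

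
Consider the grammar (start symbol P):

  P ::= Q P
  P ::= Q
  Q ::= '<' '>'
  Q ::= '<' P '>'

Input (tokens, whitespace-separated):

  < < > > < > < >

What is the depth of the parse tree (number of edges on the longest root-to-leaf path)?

4

[P [Q < [P [Q < >]] >] [P [Q < >] [P [Q < >]]]]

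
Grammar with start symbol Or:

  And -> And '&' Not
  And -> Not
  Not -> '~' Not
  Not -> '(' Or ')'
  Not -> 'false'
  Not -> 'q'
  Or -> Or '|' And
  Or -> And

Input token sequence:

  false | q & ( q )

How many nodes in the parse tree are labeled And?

[Or [Or [And [Not false]]] | [And [And [Not q]] & [Not ( [Or [And [Not q]]] )]]]

4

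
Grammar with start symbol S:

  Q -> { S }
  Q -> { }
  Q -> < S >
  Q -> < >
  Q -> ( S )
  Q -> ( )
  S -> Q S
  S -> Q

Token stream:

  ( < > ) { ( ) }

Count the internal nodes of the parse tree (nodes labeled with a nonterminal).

[S [Q ( [S [Q < >]] )] [S [Q { [S [Q ( )]] }]]]

8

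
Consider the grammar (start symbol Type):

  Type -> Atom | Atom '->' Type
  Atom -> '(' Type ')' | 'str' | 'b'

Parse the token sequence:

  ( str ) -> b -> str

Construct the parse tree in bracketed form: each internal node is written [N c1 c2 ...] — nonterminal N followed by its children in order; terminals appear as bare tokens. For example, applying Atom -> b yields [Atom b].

[Type [Atom ( [Type [Atom str]] )] -> [Type [Atom b] -> [Type [Atom str]]]]

Type
Atom -> Type
( Type ) -> Type
( Atom ) -> Type
( str ) -> Type
( str ) -> Atom -> Type
( str ) -> b -> Type
( str ) -> b -> Atom
( str ) -> b -> str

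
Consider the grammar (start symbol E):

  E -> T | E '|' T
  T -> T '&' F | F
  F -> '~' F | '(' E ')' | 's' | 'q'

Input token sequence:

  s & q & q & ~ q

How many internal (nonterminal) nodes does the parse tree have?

[E [T [T [T [T [F s]] & [F q]] & [F q]] & [F ~ [F q]]]]

10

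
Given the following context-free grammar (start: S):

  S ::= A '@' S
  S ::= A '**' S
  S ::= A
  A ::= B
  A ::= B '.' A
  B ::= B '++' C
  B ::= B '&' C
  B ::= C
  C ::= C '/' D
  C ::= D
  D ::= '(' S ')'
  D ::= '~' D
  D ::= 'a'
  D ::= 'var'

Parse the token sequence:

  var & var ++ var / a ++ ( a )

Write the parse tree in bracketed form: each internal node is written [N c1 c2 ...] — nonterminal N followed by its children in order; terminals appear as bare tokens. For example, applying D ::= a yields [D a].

[S [A [B [B [B [B [C [D var]]] & [C [D var]]] ++ [C [C [D var]] / [D a]]] ++ [C [D ( [S [A [B [C [D a]]]]] )]]]]]

S
A
B
B ++ C
B ++ C ++ C
B & C ++ C ++ C
C & C ++ C ++ C
D & C ++ C ++ C
var & C ++ C ++ C
var & D ++ C ++ C
var & var ++ C ++ C
var & var ++ C / D ++ C
var & var ++ D / D ++ C
var & var ++ var / D ++ C
var & var ++ var / a ++ C
var & var ++ var / a ++ D
var & var ++ var / a ++ ( S )
var & var ++ var / a ++ ( A )
var & var ++ var / a ++ ( B )
var & var ++ var / a ++ ( C )
var & var ++ var / a ++ ( D )
var & var ++ var / a ++ ( a )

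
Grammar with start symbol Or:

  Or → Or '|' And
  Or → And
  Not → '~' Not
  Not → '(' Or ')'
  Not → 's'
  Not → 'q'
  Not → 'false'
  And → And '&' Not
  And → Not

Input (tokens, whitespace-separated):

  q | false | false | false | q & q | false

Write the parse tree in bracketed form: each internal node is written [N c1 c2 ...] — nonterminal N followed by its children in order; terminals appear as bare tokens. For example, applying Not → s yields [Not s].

Or
Or | And
Or | And | And
Or | And | And | And
Or | And | And | And | And
Or | And | And | And | And | And
And | And | And | And | And | And
Not | And | And | And | And | And
q | And | And | And | And | And
q | Not | And | And | And | And
q | false | And | And | And | And
q | false | Not | And | And | And
q | false | false | And | And | And
q | false | false | Not | And | And
q | false | false | false | And | And
q | false | false | false | And & Not | And
q | false | false | false | Not & Not | And
q | false | false | false | q & Not | And
q | false | false | false | q & q | And
q | false | false | false | q & q | Not
q | false | false | false | q & q | false

[Or [Or [Or [Or [Or [Or [And [Not q]]] | [And [Not false]]] | [And [Not false]]] | [And [Not false]]] | [And [And [Not q]] & [Not q]]] | [And [Not false]]]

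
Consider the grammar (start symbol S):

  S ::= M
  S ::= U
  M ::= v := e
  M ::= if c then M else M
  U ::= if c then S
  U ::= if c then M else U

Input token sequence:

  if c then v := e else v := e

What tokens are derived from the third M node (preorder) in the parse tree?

[S [M if c then [M v := e] else [M v := e]]]

v := e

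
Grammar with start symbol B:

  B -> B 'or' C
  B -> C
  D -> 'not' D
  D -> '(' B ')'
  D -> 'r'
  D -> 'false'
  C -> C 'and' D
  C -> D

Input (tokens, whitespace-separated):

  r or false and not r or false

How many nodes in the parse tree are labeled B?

[B [B [B [C [D r]]] or [C [C [D false]] and [D not [D r]]]] or [C [D false]]]

3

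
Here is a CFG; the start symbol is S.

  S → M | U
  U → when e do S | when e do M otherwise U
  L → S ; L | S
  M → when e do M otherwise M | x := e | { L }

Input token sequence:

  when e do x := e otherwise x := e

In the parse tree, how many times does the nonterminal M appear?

[S [M when e do [M x := e] otherwise [M x := e]]]

3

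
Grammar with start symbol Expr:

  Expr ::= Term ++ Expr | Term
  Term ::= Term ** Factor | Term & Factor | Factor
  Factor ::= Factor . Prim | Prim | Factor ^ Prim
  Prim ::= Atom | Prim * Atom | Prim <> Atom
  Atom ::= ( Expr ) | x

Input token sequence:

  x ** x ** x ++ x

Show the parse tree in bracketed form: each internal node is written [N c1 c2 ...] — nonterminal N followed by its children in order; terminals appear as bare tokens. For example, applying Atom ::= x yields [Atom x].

Expr
Term ++ Expr
Term ** Factor ++ Expr
Term ** Factor ** Factor ++ Expr
Factor ** Factor ** Factor ++ Expr
Prim ** Factor ** Factor ++ Expr
Atom ** Factor ** Factor ++ Expr
x ** Factor ** Factor ++ Expr
x ** Prim ** Factor ++ Expr
x ** Atom ** Factor ++ Expr
x ** x ** Factor ++ Expr
x ** x ** Prim ++ Expr
x ** x ** Atom ++ Expr
x ** x ** x ++ Expr
x ** x ** x ++ Term
x ** x ** x ++ Factor
x ** x ** x ++ Prim
x ** x ** x ++ Atom
x ** x ** x ++ x

[Expr [Term [Term [Term [Factor [Prim [Atom x]]]] ** [Factor [Prim [Atom x]]]] ** [Factor [Prim [Atom x]]]] ++ [Expr [Term [Factor [Prim [Atom x]]]]]]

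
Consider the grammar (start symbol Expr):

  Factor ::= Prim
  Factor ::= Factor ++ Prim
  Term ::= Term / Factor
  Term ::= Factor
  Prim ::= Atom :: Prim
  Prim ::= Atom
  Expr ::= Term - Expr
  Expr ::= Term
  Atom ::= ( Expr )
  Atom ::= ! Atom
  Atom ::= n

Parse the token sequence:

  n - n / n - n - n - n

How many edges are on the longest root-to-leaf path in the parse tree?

[Expr [Term [Factor [Prim [Atom n]]]] - [Expr [Term [Term [Factor [Prim [Atom n]]]] / [Factor [Prim [Atom n]]]] - [Expr [Term [Factor [Prim [Atom n]]]] - [Expr [Term [Factor [Prim [Atom n]]]] - [Expr [Term [Factor [Prim [Atom n]]]]]]]]]

9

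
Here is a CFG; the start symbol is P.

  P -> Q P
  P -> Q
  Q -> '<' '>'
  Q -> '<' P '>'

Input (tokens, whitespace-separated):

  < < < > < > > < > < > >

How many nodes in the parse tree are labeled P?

[P [Q < [P [Q < [P [Q < >] [P [Q < >]]] >] [P [Q < >] [P [Q < >]]]] >]]

6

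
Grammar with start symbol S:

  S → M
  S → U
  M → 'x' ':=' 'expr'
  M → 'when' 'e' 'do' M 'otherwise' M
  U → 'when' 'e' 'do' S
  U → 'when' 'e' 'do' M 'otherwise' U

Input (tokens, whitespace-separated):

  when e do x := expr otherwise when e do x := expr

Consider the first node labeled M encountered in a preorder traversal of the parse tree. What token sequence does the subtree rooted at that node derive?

x := expr

[S [U when e do [M x := expr] otherwise [U when e do [S [M x := expr]]]]]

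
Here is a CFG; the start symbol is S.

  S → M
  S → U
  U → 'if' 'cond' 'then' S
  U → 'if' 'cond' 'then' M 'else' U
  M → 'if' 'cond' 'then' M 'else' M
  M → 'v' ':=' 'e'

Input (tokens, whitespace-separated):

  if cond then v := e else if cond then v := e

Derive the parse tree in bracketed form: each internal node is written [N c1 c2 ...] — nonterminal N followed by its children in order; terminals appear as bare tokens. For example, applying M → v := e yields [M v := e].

[S [U if cond then [M v := e] else [U if cond then [S [M v := e]]]]]

S
U
if cond then M else U
if cond then v := e else U
if cond then v := e else if cond then S
if cond then v := e else if cond then M
if cond then v := e else if cond then v := e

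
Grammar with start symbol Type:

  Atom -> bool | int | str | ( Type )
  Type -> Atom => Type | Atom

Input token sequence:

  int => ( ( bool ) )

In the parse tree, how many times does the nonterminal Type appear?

[Type [Atom int] => [Type [Atom ( [Type [Atom ( [Type [Atom bool]] )]] )]]]

4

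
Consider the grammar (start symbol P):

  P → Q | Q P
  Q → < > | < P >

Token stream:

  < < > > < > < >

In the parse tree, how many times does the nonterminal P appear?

[P [Q < [P [Q < >]] >] [P [Q < >] [P [Q < >]]]]

4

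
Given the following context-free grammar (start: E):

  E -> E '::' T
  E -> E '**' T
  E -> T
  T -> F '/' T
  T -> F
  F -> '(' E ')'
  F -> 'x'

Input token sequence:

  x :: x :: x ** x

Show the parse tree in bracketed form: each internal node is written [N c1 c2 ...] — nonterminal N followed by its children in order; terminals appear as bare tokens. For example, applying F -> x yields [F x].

E
E ** T
E :: T ** T
E :: T :: T ** T
T :: T :: T ** T
F :: T :: T ** T
x :: T :: T ** T
x :: F :: T ** T
x :: x :: T ** T
x :: x :: F ** T
x :: x :: x ** T
x :: x :: x ** F
x :: x :: x ** x

[E [E [E [E [T [F x]]] :: [T [F x]]] :: [T [F x]]] ** [T [F x]]]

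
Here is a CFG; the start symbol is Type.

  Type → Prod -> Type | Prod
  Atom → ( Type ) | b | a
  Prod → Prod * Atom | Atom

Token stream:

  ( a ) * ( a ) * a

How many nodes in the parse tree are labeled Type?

[Type [Prod [Prod [Prod [Atom ( [Type [Prod [Atom a]]] )]] * [Atom ( [Type [Prod [Atom a]]] )]] * [Atom a]]]

3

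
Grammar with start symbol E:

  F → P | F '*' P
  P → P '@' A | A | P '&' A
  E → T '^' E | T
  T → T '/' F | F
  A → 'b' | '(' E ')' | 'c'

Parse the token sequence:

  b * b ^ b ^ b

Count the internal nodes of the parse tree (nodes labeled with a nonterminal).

18

[E [T [F [F [P [A b]]] * [P [A b]]]] ^ [E [T [F [P [A b]]]] ^ [E [T [F [P [A b]]]]]]]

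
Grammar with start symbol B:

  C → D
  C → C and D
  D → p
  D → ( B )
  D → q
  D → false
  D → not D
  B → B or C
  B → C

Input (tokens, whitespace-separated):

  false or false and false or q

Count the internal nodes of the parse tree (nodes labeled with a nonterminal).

11

[B [B [B [C [D false]]] or [C [C [D false]] and [D false]]] or [C [D q]]]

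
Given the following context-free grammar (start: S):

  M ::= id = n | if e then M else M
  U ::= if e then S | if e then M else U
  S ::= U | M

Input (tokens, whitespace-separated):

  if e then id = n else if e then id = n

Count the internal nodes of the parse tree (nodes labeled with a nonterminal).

[S [U if e then [M id = n] else [U if e then [S [M id = n]]]]]

6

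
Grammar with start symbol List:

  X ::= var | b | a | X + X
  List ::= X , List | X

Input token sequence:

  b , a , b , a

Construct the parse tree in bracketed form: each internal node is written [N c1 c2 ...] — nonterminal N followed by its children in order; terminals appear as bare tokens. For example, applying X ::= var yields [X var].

[List [X b] , [List [X a] , [List [X b] , [List [X a]]]]]

List
X , List
b , List
b , X , List
b , a , List
b , a , X , List
b , a , b , List
b , a , b , X
b , a , b , a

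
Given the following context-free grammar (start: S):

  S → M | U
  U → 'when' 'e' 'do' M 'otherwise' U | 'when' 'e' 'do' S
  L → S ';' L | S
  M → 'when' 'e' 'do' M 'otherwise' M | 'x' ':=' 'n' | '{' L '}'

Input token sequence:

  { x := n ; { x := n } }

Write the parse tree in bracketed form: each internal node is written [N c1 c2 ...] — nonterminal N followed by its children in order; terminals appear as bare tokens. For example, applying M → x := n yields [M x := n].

S
M
{ L }
{ S ; L }
{ M ; L }
{ x := n ; L }
{ x := n ; S }
{ x := n ; M }
{ x := n ; { L } }
{ x := n ; { S } }
{ x := n ; { M } }
{ x := n ; { x := n } }

[S [M { [L [S [M x := n]] ; [L [S [M { [L [S [M x := n]]] }]]]] }]]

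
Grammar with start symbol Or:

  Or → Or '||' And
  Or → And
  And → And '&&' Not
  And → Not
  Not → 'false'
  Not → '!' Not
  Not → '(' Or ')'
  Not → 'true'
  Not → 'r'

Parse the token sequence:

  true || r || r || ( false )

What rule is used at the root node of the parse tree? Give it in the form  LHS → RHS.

[Or [Or [Or [Or [And [Not true]]] || [And [Not r]]] || [And [Not r]]] || [And [Not ( [Or [And [Not false]]] )]]]

Or → Or '||' And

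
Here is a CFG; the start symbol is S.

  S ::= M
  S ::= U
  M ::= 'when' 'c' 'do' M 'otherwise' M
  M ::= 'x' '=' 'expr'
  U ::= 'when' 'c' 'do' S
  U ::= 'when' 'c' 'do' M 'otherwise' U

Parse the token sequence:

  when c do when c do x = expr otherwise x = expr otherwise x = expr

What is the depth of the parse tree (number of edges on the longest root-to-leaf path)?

[S [M when c do [M when c do [M x = expr] otherwise [M x = expr]] otherwise [M x = expr]]]

4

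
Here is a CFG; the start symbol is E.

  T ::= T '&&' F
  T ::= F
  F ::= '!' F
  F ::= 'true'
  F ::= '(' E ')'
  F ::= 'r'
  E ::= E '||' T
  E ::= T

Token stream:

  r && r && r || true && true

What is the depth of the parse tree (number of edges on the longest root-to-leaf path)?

[E [E [T [T [T [F r]] && [F r]] && [F r]]] || [T [T [F true]] && [F true]]]

6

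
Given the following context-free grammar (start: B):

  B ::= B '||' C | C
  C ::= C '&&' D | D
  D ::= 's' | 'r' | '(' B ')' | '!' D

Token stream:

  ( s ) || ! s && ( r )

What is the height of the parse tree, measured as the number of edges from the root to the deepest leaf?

7

[B [B [C [D ( [B [C [D s]]] )]]] || [C [C [D ! [D s]]] && [D ( [B [C [D r]]] )]]]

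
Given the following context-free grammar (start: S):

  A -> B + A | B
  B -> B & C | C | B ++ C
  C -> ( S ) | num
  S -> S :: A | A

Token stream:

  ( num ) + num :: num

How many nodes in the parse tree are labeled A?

[S [S [A [B [C ( [S [A [B [C num]]]] )]] + [A [B [C num]]]]] :: [A [B [C num]]]]

4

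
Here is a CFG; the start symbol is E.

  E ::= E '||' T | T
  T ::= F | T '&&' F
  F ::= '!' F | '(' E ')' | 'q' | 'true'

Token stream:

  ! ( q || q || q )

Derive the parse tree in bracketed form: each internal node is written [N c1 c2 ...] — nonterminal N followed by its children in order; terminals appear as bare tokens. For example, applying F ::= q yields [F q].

E
T
F
! F
! ( E )
! ( E || T )
! ( E || T || T )
! ( T || T || T )
! ( F || T || T )
! ( q || T || T )
! ( q || F || T )
! ( q || q || T )
! ( q || q || F )
! ( q || q || q )

[E [T [F ! [F ( [E [E [E [T [F q]]] || [T [F q]]] || [T [F q]]] )]]]]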